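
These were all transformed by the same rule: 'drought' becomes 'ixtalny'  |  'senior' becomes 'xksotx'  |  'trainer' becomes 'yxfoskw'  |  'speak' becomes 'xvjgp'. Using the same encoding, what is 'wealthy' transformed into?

Shifts by position in drought: pos 0: d→i (+5), pos 1: r→x (+6), pos 2: o→t (+5), pos 3: u→a (+6) — repeating every 2. The shifts repeat in a cycle of length 2: positions 0,1,… shift by +5, +6, then the pattern repeats.
Applying it to wealthy: w+5=b, e+6=k, a+5=f, l+6=r, t+5=y, h+6=n, y+5=d.

bkfrynd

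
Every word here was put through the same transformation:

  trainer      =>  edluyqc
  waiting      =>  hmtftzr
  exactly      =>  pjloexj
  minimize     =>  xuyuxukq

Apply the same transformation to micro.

xundz

Shifts by position in trainer: pos 0: t→e (+11), pos 1: r→d (+12), pos 2: a→l (+11), pos 3: i→u (+12) — repeating every 2. A repeating key of period 2 is used — shifts +11, +12 over and over.
On micro: m+11=x, i+12=u, c+11=n, r+12=d, o+11=z.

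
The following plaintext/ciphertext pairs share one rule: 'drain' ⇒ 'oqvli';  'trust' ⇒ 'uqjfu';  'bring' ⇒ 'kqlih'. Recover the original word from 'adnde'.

jewel

This is an affine cipher: with a=0,…,z=25, each position x becomes (15x+21) mod 26.
Decoding adnde: a(0)→7·(0−21)≡9=j; d(3)→7·(3−21)≡4=e; n(13)→7·(13−21)≡22=w; d(3)→7·(3−21)≡4=e; e(4)→7·(4−21)≡11=l (all mod 26).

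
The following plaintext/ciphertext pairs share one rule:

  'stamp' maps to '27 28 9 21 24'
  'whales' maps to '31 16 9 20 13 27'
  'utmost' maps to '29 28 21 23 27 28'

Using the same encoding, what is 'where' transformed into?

31 16 13 26 13

s is letter #19 and maps to 27: an offset of 8. The number is (letter's place in the alphabet, a=1) + 8.
Applying it to where: w=23→31, h=8→16, e=5→13, r=18→26, e=5→13.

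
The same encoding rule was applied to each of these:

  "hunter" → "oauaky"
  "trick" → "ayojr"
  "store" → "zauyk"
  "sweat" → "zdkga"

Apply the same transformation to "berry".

The shift depends on letter class: consonant h→o is +7, but vowel u→a is +6. Vowels shift forward by 6 and consonants shift forward by 7.
Applying it to berry: b(cons)+7=i, e(vowel)+6=k, r(cons)+7=y, r(cons)+7=y, y(cons)+7=f.

ikyyf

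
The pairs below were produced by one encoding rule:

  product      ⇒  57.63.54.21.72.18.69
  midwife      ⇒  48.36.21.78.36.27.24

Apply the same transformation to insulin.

36.51.66.72.45.36.51

p(#16)→57 and r(#18)→63: differences scale by 3, so n = 3·pos + 9. With a=1..z=26, the number is 3·pos + 9.
On insulin: i=9→36, n=14→51, s=19→66, u=21→72, l=12→45, i=9→36, n=14→51.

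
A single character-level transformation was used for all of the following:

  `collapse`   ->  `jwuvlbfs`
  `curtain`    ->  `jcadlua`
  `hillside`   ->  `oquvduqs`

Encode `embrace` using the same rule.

In collapse: c→j is +7, o→w is +8, l→u is +9, l→v is +10 — the shift increases by 1 each position. The shift increases by 1 at each position, starting from +7: 7, 8, 9, ….
On embrace: e+7=l, m+8=u, b+9=k, r+10=b, a+11=l, c+12=o, e+13=r.

lukblor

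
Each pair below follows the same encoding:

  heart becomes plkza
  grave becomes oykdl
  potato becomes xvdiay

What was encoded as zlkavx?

Shifts by position in heart: pos 0: h→p (+8), pos 1: e→l (+7), pos 2: a→k (+10), pos 3: r→z (+8), pos 4: t→a (+7) — repeating every 3. It's a Vigenère-style cipher with numeric key [8,7,10]: position i shifts by key[i mod 3].
Reversing it on zlkavx: z−8=r, l−7=e, k−10=a, a−8=s, v−7=o, x−10=n.

reason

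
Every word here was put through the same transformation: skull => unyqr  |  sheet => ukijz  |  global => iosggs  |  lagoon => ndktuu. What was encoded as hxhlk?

fudge

Letter i (0-indexed) is shifted by i+2, so successive shifts are 2, 3, 4, ….
Decoding hxhlk: h−2=f, x−3=u, h−4=d, l−5=g, k−6=e.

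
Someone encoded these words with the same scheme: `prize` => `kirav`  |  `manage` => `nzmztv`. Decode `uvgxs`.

fetch

This is the alphabet-reversal cipher (Atbash): a becomes z, b becomes y, etc.
Reversing it on uvgxs: u↔f, v↔e, g↔t, x↔c, s↔h.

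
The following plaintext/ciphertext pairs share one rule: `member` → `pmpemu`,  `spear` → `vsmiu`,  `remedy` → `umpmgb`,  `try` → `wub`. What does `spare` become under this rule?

vsium

Two shifts are in play — +8 for a/e/i/o/u, +3 for every other letter.
On spare: s(cons)+3=v, p(cons)+3=s, a(vowel)+8=i, r(cons)+3=u, e(vowel)+8=m.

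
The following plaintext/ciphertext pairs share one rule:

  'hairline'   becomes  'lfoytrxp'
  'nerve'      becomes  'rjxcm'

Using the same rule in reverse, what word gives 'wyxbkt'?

In hairline: h→l is +4, a→f is +5, i→o is +6, r→y is +7 — the shift increases by 1 each position. Letter i (0-indexed) is shifted by i+4, so successive shifts are 4, 5, 6, ….
Reversing it on wyxbkt: w−4=s, y−5=t, x−6=r, b−7=u, k−8=c, t−9=k.

struck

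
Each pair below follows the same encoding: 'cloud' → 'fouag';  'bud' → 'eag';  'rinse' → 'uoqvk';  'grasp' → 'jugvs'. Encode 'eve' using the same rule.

The shift depends on letter class: consonant c→f is +3, but vowel o→u is +6. The rule splits by letter class: vowels +6, consonants +3.
On eve: e(vowel)+6=k, v(cons)+3=y, e(vowel)+6=k.

kyk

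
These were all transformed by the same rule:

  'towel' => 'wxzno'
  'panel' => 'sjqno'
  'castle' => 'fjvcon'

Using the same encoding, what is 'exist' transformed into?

Shifts by position in towel: pos 0: t→w (+3), pos 1: o→x (+9), pos 2: w→z (+3), pos 3: e→n (+9) — repeating every 2. A repeating key of period 2 is used — shifts +3, +9 over and over.
For exist: e+3=h, x+9=g, i+3=l, s+9=b, t+3=w.

hglbw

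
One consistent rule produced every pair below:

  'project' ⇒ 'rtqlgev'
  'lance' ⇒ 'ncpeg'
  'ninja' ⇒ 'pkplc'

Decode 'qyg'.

owe

Compare letters: p→r is +2, r→t is +2, o→q is +2 — a constant shift. Each letter is shifted forward by 2 in the alphabet (a Caesar shift of +2).
Decoding qyg: q−2=o, y−2=w, g−2=e.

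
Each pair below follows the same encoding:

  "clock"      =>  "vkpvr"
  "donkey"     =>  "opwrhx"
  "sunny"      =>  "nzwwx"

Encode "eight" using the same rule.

hftmg

Treating letters as 0–25, the rule is x ↦ 19x + 9 (mod 26).
On eight: e(4)→19·4+9≡7=h; i(8)→19·8+9≡5=f; g(6)→19·6+9≡19=t; h(7)→19·7+9≡12=m; t(19)→19·19+9≡6=g (all mod 26).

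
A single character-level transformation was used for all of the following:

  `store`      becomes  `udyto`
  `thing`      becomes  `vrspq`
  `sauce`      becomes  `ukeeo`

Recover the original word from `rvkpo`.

Shifts by position in store: pos 0: s→u (+2), pos 1: t→d (+10), pos 2: o→y (+10), pos 3: r→t (+2), pos 4: e→o (+10) — repeating every 3. The shifts repeat in a cycle of length 3: positions 0,1,… shift by +2, +10, +10, then the pattern repeats.
Reversing it on rvkpo: r−2=p, v−10=l, k−10=a, p−2=n, o−10=e.

plane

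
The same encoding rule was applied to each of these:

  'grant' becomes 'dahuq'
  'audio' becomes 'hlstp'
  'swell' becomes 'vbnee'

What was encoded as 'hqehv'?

atlas

g(6)→d(3) and r(17)→a(0) fit y≡21x+7 (mod 26); the inverse of 21 mod 26 is 5. Treating letters as 0–25, the rule is x ↦ 21x + 7 (mod 26).
Undoing it on hqehv: h(7)→5·(7−7)≡0=a; q(16)→5·(16−7)≡19=t; e(4)→5·(4−7)≡11=l; h(7)→5·(7−7)≡0=a; v(21)→5·(21−7)≡18=s (all mod 26).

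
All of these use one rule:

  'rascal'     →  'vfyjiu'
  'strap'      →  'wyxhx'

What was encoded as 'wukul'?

spend

Letter i (0-indexed) is shifted by i+4, so successive shifts are 4, 5, 6, ….
Decoding wukul: w−4=s, u−5=p, k−6=e, u−7=n, l−8=d.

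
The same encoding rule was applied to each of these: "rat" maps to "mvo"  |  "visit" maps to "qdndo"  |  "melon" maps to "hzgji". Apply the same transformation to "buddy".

It's a constant shift of +21 (ROT21).
On buddy: b+21=w, u+21=p, d+21=y, d+21=y, y+21=t.

wpyyt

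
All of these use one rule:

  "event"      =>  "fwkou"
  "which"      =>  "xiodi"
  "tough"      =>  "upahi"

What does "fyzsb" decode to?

Shifts by position in event: pos 0: e→f (+1), pos 1: v→w (+1), pos 2: e→k (+6), pos 3: n→o (+1), pos 4: t→u (+1) — repeating every 3. A repeating key of period 3 is used — shifts +1, +1, +6 over and over.
Reversing it on fyzsb: f−1=e, y−1=x, z−6=t, s−1=r, b−1=a.

extra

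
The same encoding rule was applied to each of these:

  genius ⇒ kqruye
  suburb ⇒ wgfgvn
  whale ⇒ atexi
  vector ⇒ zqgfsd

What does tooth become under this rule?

It's a Vigenère-style cipher with numeric key [4,12]: position i shifts by key[i mod 2].
On tooth: t+4=x, o+12=a, o+4=s, t+12=f, h+4=l.

xasfl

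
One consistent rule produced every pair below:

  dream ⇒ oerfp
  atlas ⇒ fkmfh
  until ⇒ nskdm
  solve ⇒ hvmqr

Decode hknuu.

d(3)→o(14) and r(17)→e(4) fit y≡3x+5 (mod 26); the inverse of 3 mod 26 is 9. Each letter's alphabet position (a=0..z=25) is mapped through 3·x+5 mod 26 — an affine cipher.
Reversing it on hknuu: h(7)→9·(7−5)≡18=s; k(10)→9·(10−5)≡19=t; n(13)→9·(13−5)≡20=u; u(20)→9·(20−5)≡5=f; u(20)→9·(20−5)≡5=f (all mod 26).

stuff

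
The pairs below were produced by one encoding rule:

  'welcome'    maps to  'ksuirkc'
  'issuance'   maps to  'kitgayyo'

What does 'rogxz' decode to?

trail

The output letters match the input read backwards, each shifted +6: welcome reversed is emoclew. Two steps: reverse the string, then apply a Caesar shift of +6.
Reversing it on rogxz: shift back: r−6=l, o−6=i, g−6=a, x−6=r, z−6=t → liart; then reverse → trail.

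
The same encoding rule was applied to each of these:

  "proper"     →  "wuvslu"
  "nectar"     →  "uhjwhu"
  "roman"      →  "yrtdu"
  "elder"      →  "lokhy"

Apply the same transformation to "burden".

ixyglq

Shifts by position in proper: pos 0: p→w (+7), pos 1: r→u (+3), pos 2: o→v (+7), pos 3: p→s (+3) — repeating every 2. It's a Vigenère-style cipher with numeric key [7,3]: position i shifts by key[i mod 2].
For burden: b+7=i, u+3=x, r+7=y, d+3=g, e+7=l, n+3=q.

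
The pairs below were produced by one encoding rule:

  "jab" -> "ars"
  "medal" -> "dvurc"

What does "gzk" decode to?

pit

Every letter moves 17 places later in the alphabet, wrapping around z→a.
Reversing it on gzk: g−17=p, z−17=i, k−17=t.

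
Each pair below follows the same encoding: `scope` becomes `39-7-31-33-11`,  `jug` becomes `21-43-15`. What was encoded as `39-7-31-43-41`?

s(#19)→39 and c(#3)→7: differences scale by 2, so n = 2·pos + 1. The formula is n = 2×(alphabet index, a=1) + 1.
Decoding 39-7-31-43-41: 39→(39−1)÷2=19=s, 7→(7−1)÷2=3=c, 31→(31−1)÷2=15=o, 43→(43−1)÷2=21=u, 41→(41−1)÷2=20=t.

scout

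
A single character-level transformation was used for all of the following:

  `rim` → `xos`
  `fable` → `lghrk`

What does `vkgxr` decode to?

pearl

This is a Caesar cipher with shift 6.
Undoing it on vkgxr: v−6=p, k−6=e, g−6=a, x−6=r, r−6=l.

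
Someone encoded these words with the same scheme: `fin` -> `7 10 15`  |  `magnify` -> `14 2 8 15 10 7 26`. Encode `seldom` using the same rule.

Each letter is replaced by its alphabet position (a=1..z=26) + 1.
On seldom: s=19→20, e=5→6, l=12→13, d=4→5, o=15→16, m=13→14.

20 6 13 5 16 14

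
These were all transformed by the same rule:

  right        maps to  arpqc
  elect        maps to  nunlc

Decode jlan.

acre

Compare letters: r→a is +9, i→r is +9, g→p is +9 — a constant shift. It's a constant shift of +9 (ROT9).
Decoding jlan: j−9=a, l−9=c, a−9=r, n−9=e.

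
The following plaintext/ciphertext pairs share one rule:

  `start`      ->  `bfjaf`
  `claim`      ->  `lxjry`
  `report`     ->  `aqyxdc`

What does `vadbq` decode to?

mouse

Shifts by position in start: pos 0: s→b (+9), pos 1: t→f (+12), pos 2: a→j (+9), pos 3: r→a (+9), pos 4: t→f (+12) — repeating every 3. A repeating key of period 3 is used — shifts +9, +12, +9 over and over.
Undoing it on vadbq: v−9=m, a−12=o, d−9=u, b−9=s, q−12=e.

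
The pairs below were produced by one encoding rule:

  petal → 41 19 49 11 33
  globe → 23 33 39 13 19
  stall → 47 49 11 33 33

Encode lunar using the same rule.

33 51 37 11 45

Each letter becomes 2×(its alphabet position, a=1..z=26) + 9.
Applying it to lunar: l=12→33, u=21→51, n=14→37, a=1→11, r=18→45.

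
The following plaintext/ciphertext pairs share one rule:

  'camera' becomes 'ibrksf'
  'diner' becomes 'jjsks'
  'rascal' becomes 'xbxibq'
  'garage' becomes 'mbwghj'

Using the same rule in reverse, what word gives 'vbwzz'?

Shifts by position in camera: pos 0: c→i (+6), pos 1: a→b (+1), pos 2: m→r (+5), pos 3: e→k (+6), pos 4: r→s (+1), pos 5: a→f (+5) — repeating every 3. It's a Vigenère-style cipher with numeric key [6,1,5]: position i shifts by key[i mod 3].
Reversing it on vbwzz: v−6=p, b−1=a, w−5=r, z−6=t, z−1=y.

party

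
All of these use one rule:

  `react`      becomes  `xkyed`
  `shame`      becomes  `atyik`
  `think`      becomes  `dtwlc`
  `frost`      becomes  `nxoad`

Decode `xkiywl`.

remain

r(17)→x(23) and e(4)→k(10) fit y≡3x+24 (mod 26); the inverse of 3 mod 26 is 9. This is an affine cipher: with a=0,…,z=25, each position x becomes (3x+24) mod 26.
Reversing it on xkiywl: x(23)→9·(23−24)≡17=r; k(10)→9·(10−24)≡4=e; i(8)→9·(8−24)≡12=m; y(24)→9·(24−24)≡0=a; w(22)→9·(22−24)≡8=i; l(11)→9·(11−24)≡13=n (all mod 26).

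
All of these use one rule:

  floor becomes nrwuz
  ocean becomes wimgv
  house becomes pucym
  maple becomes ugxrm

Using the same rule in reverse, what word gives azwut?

stool

Shifts by position in floor: pos 0: f→n (+8), pos 1: l→r (+6), pos 2: o→w (+8), pos 3: o→u (+6) — repeating every 2. The shifts repeat in a cycle of length 2: positions 0,1,… shift by +8, +6, then the pattern repeats.
Reversing it on azwut: a−8=s, z−6=t, w−8=o, u−6=o, t−8=l.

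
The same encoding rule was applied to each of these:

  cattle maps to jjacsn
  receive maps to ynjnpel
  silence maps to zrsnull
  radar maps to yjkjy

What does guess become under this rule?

ndlbz

It's a Vigenère-style cipher with numeric key [7,9]: position i shifts by key[i mod 2].
On guess: g+7=n, u+9=d, e+7=l, s+9=b, s+7=z.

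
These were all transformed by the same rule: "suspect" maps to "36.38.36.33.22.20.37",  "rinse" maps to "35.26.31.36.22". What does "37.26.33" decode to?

tip

s is letter #19 and maps to 36: an offset of 17. Each letter is replaced by its alphabet position (a=1..z=26) + 17.
Undoing it on 37.26.33: 37→(37−17)÷1=20=t, 26→(26−17)÷1=9=i, 33→(33−17)÷1=16=p.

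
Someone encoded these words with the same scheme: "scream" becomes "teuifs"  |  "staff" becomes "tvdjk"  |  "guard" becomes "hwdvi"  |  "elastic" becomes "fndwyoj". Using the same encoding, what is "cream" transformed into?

In scream: s→t is +1, c→e is +2, r→u is +3, e→i is +4 — the shift increases by 1 each position. Each letter shifts forward by (position + 1), i.e. 1, 2, 3, … — the shift grows by one for each successive letter.
For cream: c+1=d, r+2=t, e+3=h, a+4=e, m+5=r.

dther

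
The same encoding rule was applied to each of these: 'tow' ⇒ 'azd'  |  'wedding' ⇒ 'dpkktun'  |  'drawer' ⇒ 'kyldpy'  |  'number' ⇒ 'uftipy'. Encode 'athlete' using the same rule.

laospap

Two shifts are in play — +11 for a/e/i/o/u, +7 for every other letter.
On athlete: a(vowel)+11=l, t(cons)+7=a, h(cons)+7=o, l(cons)+7=s, e(vowel)+11=p, t(cons)+7=a, e(vowel)+11=p.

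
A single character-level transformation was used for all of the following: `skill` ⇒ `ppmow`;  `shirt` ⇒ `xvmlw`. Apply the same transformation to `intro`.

The output letters match the input read backwards, each shifted +4: skill reversed is lliks. Read the word backwards and shift each letter +4.
Applying it to intro: reverse → ortni; then shift: o+4=s, r+4=v, t+4=x, n+4=r, i+4=m.

svxrm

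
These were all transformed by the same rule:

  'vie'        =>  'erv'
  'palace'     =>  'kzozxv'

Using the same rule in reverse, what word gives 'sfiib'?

hurry

Each pair mirrors across the alphabet (v↔e, i↔r, e↔v): positions sum to 25. Letters are reflected about the middle of the alphabet (position → 25−position): Atbash.
Reversing it on sfiib: s↔h, f↔u, i↔r, i↔r, b↔y.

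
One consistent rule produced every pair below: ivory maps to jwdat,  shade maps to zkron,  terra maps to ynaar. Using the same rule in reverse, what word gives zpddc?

Each letter's alphabet position (a=0..z=25) is mapped through 25·x+17 mod 26 — an affine cipher.
Decoding zpddc: z(25)→25·(25−17)≡18=s; p(15)→25·(15−17)≡2=c; d(3)→25·(3−17)≡14=o; d(3)→25·(3−17)≡14=o; c(2)→25·(2−17)≡15=p (all mod 26).

scoop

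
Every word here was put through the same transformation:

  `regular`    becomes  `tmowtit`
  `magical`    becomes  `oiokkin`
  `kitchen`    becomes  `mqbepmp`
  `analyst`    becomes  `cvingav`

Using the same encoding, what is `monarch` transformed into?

Shifts by position in regular: pos 0: r→t (+2), pos 1: e→m (+8), pos 2: g→o (+8), pos 3: u→w (+2), pos 4: l→t (+8), pos 5: a→i (+8) — repeating every 3. A repeating key of period 3 is used — shifts +2, +8, +8 over and over.
On monarch: m+2=o, o+8=w, n+8=v, a+2=c, r+8=z, c+8=k, h+2=j.

owvczkj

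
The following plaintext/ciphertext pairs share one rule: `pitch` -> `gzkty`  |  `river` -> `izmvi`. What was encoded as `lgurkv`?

This is a Caesar cipher with shift 17.
Decoding lgurkv: l−17=u, g−17=p, u−17=d, r−17=a, k−17=t, v−17=e.

update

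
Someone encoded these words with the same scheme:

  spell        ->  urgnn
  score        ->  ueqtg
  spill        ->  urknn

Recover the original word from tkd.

rib

Compare letters: s→u is +2, p→r is +2, e→g is +2 — a constant shift. Every letter moves 2 places later in the alphabet, wrapping around z→a.
Reversing it on tkd: t−2=r, k−2=i, d−2=b.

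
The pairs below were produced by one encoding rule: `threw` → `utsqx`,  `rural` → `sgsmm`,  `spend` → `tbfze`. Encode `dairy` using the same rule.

emjdz

Shifts by position in threw: pos 0: t→u (+1), pos 1: h→t (+12), pos 2: r→s (+1), pos 3: e→q (+12) — repeating every 2. It's a Vigenère-style cipher with numeric key [1,12]: position i shifts by key[i mod 2].
On dairy: d+1=e, a+12=m, i+1=j, r+12=d, y+1=z.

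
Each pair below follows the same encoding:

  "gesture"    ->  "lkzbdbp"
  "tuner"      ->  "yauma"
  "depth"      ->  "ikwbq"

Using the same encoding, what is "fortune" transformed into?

kuybdxp

In gesture: g→l is +5, e→k is +6, s→z is +7, t→b is +8 — the shift increases by 1 each position. Letter i (0-indexed) is shifted by i+5, so successive shifts are 5, 6, 7, ….
For fortune: f+5=k, o+6=u, r+7=y, t+8=b, u+9=d, n+10=x, e+11=p.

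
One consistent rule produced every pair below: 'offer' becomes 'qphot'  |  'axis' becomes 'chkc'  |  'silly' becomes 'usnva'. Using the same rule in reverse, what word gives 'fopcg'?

Shifts by position in offer: pos 0: o→q (+2), pos 1: f→p (+10), pos 2: f→h (+2), pos 3: e→o (+10) — repeating every 2. The shifts repeat in a cycle of length 2: positions 0,1,… shift by +2, +10, then the pattern repeats.
Decoding fopcg: f−2=d, o−10=e, p−2=n, c−10=s, g−2=e.

dense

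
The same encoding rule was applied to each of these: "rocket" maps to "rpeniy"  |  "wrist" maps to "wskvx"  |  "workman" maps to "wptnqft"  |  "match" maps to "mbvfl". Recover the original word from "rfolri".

remind

The shift increases by 1 at each position, starting from +0: 0, 1, 2, ….
Decoding rfolri: r−0=r, f−1=e, o−2=m, l−3=i, r−4=n, i−5=d.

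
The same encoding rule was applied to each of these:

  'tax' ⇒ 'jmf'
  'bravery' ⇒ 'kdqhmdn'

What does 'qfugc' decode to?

The output letters match the input read backwards, each shifted +12: tax reversed is xat. The word is reversed, then every letter is shifted forward by 12.
Decoding qfugc: shift back: q−12=e, f−12=t, u−12=i, g−12=u, c−12=q → etiuq; then reverse → quite.

quite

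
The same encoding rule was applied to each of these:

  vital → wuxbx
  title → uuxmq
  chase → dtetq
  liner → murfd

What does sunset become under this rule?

The shifts repeat in a cycle of length 3: positions 0,1,… shift by +1, +12, +4, then the pattern repeats.
For sunset: s+1=t, u+12=g, n+4=r, s+1=t, e+12=q, t+4=x.

tgrtqx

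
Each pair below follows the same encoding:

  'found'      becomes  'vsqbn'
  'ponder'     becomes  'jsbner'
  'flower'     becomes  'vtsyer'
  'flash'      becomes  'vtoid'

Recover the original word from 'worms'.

cargo

f(5)→v(21) and o(14)→s(18) fit y≡17x+14 (mod 26); the inverse of 17 mod 26 is 23. Treating letters as 0–25, the rule is x ↦ 17x + 14 (mod 26).
Undoing it on worms: w(22)→23·(22−14)≡2=c; o(14)→23·(14−14)≡0=a; r(17)→23·(17−14)≡17=r; m(12)→23·(12−14)≡6=g; s(18)→23·(18−14)≡14=o (all mod 26).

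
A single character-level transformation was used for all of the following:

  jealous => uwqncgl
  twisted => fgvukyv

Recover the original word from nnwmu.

The output letters match the input read backwards, each shifted +2: jealous reversed is suolaej. Two steps: reverse the string, then apply a Caesar shift of +2.
Undoing it on nnwmu: shift back: n−2=l, n−2=l, w−2=u, m−2=k, u−2=s → lluks; then reverse → skull.

skull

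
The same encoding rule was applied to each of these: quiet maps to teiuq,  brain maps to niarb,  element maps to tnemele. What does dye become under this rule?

eyd

The output letters match the input read backwards: quiet reversed is teiuq. It's just the letters in reverse order.
For dye: reverse → eyd.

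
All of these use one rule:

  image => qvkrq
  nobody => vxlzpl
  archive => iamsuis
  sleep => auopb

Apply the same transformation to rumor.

zdwzd

Each letter shifts forward by (position + 8), i.e. 8, 9, 10, … — the shift grows by one for each successive letter.
On rumor: r+8=z, u+9=d, m+10=w, o+11=z, r+12=d.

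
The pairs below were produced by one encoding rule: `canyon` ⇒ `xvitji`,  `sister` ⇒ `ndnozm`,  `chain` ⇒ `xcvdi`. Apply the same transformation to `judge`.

epybz

Compare letters: c→x is +21, a→v is +21, n→i is +21 — a constant shift. It's a constant shift of +21 (ROT21).
Applying it to judge: j+21=e, u+21=p, d+21=y, g+21=b, e+21=z.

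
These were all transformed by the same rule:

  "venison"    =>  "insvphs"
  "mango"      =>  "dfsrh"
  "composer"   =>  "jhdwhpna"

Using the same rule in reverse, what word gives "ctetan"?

v(21)→i(8) and e(4)→n(13) fit y≡15x+5 (mod 26); the inverse of 15 mod 26 is 7. Each letter's alphabet position (a=0..z=25) is mapped through 15·x+5 mod 26 — an affine cipher.
Decoding ctetan: c(2)→7·(2−5)≡5=f; t(19)→7·(19−5)≡20=u; e(4)→7·(4−5)≡19=t; t(19)→7·(19−5)≡20=u; a(0)→7·(0−5)≡17=r; n(13)→7·(13−5)≡4=e (all mod 26).

future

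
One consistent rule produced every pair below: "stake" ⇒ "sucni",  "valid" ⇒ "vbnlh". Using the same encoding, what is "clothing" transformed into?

In stake: s→s is +0, t→u is +1, a→c is +2, k→n is +3 — the shift increases by 1 each position. Each letter shifts forward by its position index (0, 1, 2, …) — the shift grows by one for each successive letter.
On clothing: c+0=c, l+1=m, o+2=q, t+3=w, h+4=l, i+5=n, n+6=t, g+7=n.

cmqwlntn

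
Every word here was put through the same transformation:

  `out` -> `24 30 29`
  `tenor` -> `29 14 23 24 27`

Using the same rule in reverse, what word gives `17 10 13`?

o is letter #15 and maps to 24: an offset of 9. The number is (letter's place in the alphabet, a=1) + 9.
Reversing it on 17 10 13: 17→(17−9)÷1=8=h, 10→(10−9)÷1=1=a, 13→(13−9)÷1=4=d.

had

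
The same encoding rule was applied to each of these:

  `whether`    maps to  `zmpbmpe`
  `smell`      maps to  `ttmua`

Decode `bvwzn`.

The output letters match the input read backwards, each shifted +8: whether reversed is rehtehw. Read the word backwards and shift each letter +8.
Decoding bvwzn: shift back: b−8=t, v−8=n, w−8=o, z−8=r, n−8=f → tnorf; then reverse → front.

front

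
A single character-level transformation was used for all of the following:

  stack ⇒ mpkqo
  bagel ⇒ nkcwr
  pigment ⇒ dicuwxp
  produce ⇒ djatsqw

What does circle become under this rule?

qijqrw

s(18)→m(12) and t(19)→p(15) fit y≡3x+10 (mod 26); the inverse of 3 mod 26 is 9. This is an affine cipher: with a=0,…,z=25, each position x becomes (3x+10) mod 26.
On circle: c(2)→3·2+10≡16=q; i(8)→3·8+10≡8=i; r(17)→3·17+10≡9=j; c(2)→3·2+10≡16=q; l(11)→3·11+10≡17=r; e(4)→3·4+10≡22=w (all mod 26).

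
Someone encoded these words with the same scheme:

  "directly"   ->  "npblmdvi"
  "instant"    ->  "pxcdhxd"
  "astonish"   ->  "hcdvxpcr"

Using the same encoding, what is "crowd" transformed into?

The rule splits by letter class: vowels +7, consonants +10.
Applying it to crowd: c(cons)+10=m, r(cons)+10=b, o(vowel)+7=v, w(cons)+10=g, d(cons)+10=n.

mbvgn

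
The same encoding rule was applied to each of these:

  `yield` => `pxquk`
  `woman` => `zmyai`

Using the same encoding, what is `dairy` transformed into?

Read the word backwards and shift each letter +12.
On dairy: reverse → yriad; then shift: y+12=k, r+12=d, i+12=u, a+12=m, d+12=p.

kdump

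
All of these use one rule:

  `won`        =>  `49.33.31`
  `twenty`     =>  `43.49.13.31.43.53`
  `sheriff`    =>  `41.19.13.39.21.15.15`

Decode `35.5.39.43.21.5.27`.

partial

Each letter becomes 2×(its alphabet position, a=1..z=26) + 3.
Decoding 35.5.39.43.21.5.27: 35→(35−3)÷2=16=p, 5→(5−3)÷2=1=a, 39→(39−3)÷2=18=r, 43→(43−3)÷2=20=t, 21→(21−3)÷2=9=i, 5→(5−3)÷2=1=a, 27→(27−3)÷2=12=l.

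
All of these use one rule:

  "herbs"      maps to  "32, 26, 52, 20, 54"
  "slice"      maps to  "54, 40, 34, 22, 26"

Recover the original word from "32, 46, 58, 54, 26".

h(#8)→32 and e(#5)→26: differences scale by 2, so n = 2·pos + 16. Each letter becomes 2×(its alphabet position, a=1..z=26) + 16.
Decoding 32, 46, 58, 54, 26: 32→(32−16)÷2=8=h, 46→(46−16)÷2=15=o, 58→(58−16)÷2=21=u, 54→(54−16)÷2=19=s, 26→(26−16)÷2=5=e.

house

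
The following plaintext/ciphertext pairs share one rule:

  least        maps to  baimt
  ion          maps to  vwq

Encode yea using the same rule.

img

The output letters match the input read backwards, each shifted +8: least reversed is tsael. The word is reversed, then every letter is shifted forward by 8.
For yea: reverse → aey; then shift: a+8=i, e+8=m, y+8=g.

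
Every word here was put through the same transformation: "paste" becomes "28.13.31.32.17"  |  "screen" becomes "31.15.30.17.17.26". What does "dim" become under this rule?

p is letter #16 and maps to 28: an offset of 12. Each letter is replaced by its alphabet position (a=1..z=26) + 12.
On dim: d=4→16, i=9→21, m=13→25.

16.21.25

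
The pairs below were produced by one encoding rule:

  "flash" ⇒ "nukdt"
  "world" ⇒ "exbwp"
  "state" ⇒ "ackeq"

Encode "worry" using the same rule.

exbck

In flash: f→n is +8, l→u is +9, a→k is +10, s→d is +11 — the shift increases by 1 each position. The shift increases by 1 at each position, starting from +8: 8, 9, 10, ….
Applying it to worry: w+8=e, o+9=x, r+10=b, r+11=c, y+12=k.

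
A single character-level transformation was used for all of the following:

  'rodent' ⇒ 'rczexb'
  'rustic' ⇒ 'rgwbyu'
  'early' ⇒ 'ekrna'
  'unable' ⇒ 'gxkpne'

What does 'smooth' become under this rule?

wsccbt

r(17)→r(17) and o(14)→c(2) fit y≡5x+10 (mod 26); the inverse of 5 mod 26 is 21. Treating letters as 0–25, the rule is x ↦ 5x + 10 (mod 26).
On smooth: s(18)→5·18+10≡22=w; m(12)→5·12+10≡18=s; o(14)→5·14+10≡2=c; o(14)→5·14+10≡2=c; t(19)→5·19+10≡1=b; h(7)→5·7+10≡19=t (all mod 26).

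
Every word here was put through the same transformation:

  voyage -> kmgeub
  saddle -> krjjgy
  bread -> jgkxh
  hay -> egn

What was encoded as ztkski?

cement

Read the word backwards and shift each letter +6.
Decoding ztkski: shift back: z−6=t, t−6=n, k−6=e, s−6=m, k−6=e, i−6=c → tnemec; then reverse → cement.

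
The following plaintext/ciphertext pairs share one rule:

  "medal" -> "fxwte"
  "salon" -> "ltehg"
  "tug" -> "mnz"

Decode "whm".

dot

Compare letters: m→f is +19, e→x is +19, d→w is +19 — a constant shift. Every letter moves 19 places later in the alphabet, wrapping around z→a.
Decoding whm: w−19=d, h−19=o, m−19=t.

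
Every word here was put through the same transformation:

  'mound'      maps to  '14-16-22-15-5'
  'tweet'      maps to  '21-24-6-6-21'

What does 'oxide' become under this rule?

16-25-10-5-6

m is letter #13 and maps to 14: an offset of 1. The number is (letter's place in the alphabet, a=1) + 1.
Applying it to oxide: o=15→16, x=24→25, i=9→10, d=4→5, e=5→6.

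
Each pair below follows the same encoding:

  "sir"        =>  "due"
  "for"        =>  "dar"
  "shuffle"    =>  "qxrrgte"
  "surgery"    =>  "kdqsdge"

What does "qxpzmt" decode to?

handle

The output letters match the input read backwards, each shifted +12: sir reversed is ris. The word is reversed, then every letter is shifted forward by 12.
Undoing it on qxpzmt: shift back: q−12=e, x−12=l, p−12=d, z−12=n, m−12=a, t−12=h → eldnah; then reverse → handle.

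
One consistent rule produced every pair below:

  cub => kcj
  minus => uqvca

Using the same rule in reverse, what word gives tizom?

large

Compare letters: c→k is +8, u→c is +8, b→j is +8 — a constant shift. Each letter is shifted forward by 8 in the alphabet (a Caesar shift of +8).
Undoing it on tizom: t−8=l, i−8=a, z−8=r, o−8=g, m−8=e.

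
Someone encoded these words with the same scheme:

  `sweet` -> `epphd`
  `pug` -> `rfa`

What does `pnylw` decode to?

The output letters match the input read backwards, each shifted +11: sweet reversed is teews. Read the word backwards and shift each letter +11.
Undoing it on pnylw: shift back: p−11=e, n−11=c, y−11=n, l−11=a, w−11=l → ecnal; then reverse → lance.

lance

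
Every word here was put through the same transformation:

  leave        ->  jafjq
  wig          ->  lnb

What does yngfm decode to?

Two steps: reverse the string, then apply a Caesar shift of +5.
Decoding yngfm: shift back: y−5=t, n−5=i, g−5=b, f−5=a, m−5=h → tibah; then reverse → habit.

habit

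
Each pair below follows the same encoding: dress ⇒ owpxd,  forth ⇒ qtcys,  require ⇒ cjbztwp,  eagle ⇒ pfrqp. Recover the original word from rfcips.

garden

Shifts by position in dress: pos 0: d→o (+11), pos 1: r→w (+5), pos 2: e→p (+11), pos 3: s→x (+5) — repeating every 2. The shifts repeat in a cycle of length 2: positions 0,1,… shift by +11, +5, then the pattern repeats.
Decoding rfcips: r−11=g, f−5=a, c−11=r, i−5=d, p−11=e, s−5=n.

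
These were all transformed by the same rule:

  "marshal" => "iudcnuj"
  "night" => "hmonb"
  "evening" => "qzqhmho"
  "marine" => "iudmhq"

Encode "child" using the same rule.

snmjr

Each letter's alphabet position (a=0..z=25) is mapped through 25·x+20 mod 26 — an affine cipher.
On child: c(2)→25·2+20≡18=s; h(7)→25·7+20≡13=n; i(8)→25·8+20≡12=m; l(11)→25·11+20≡9=j; d(3)→25·3+20≡17=r (all mod 26).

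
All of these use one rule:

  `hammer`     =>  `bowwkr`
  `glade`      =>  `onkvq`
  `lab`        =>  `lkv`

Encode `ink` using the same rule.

uxs

Two steps: reverse the string, then apply a Caesar shift of +10.
For ink: reverse → kni; then shift: k+10=u, n+10=x, i+10=s.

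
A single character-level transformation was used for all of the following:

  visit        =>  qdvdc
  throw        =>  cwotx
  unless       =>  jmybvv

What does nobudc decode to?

credit

Each letter's alphabet position (a=0..z=25) is mapped through 7·x+25 mod 26 — an affine cipher.
Reversing it on nobudc: n(13)→15·(13−25)≡2=c; o(14)→15·(14−25)≡17=r; b(1)→15·(1−25)≡4=e; u(20)→15·(20−25)≡3=d; d(3)→15·(3−25)≡8=i; c(2)→15·(2−25)≡19=t (all mod 26).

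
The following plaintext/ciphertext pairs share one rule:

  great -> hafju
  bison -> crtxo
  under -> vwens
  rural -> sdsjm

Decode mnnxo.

lemon

Shifts by position in great: pos 0: g→h (+1), pos 1: r→a (+9), pos 2: e→f (+1), pos 3: a→j (+9) — repeating every 2. The shifts repeat in a cycle of length 2: positions 0,1,… shift by +1, +9, then the pattern repeats.
Reversing it on mnnxo: m−1=l, n−9=e, n−1=m, x−9=o, o−1=n.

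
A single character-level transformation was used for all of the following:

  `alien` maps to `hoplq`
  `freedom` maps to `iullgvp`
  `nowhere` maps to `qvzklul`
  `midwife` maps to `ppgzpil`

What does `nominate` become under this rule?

qvppqhwl

Vowels shift forward by 7 and consonants shift forward by 3.
On nominate: n(cons)+3=q, o(vowel)+7=v, m(cons)+3=p, i(vowel)+7=p, n(cons)+3=q, a(vowel)+7=h, t(cons)+3=w, e(vowel)+7=l.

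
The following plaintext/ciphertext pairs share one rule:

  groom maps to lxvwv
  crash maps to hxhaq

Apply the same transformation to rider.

wokma

Letter i (0-indexed) is shifted by i+5, so successive shifts are 5, 6, 7, ….
On rider: r+5=w, i+6=o, d+7=k, e+8=m, r+9=a.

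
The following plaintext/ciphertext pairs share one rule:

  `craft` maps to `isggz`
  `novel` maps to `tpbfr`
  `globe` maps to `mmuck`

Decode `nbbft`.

Shifts by position in craft: pos 0: c→i (+6), pos 1: r→s (+1), pos 2: a→g (+6), pos 3: f→g (+1) — repeating every 2. A repeating key of period 2 is used — shifts +6, +1 over and over.
Undoing it on nbbft: n−6=h, b−1=a, b−6=v, f−1=e, t−6=n.

haven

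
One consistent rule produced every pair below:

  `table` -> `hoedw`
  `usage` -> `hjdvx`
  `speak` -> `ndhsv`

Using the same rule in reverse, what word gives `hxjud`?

The word is reversed, then every letter is shifted forward by 3.
Decoding hxjud: shift back: h−3=e, x−3=u, j−3=g, u−3=r, d−3=a → eugra; then reverse → argue.

argue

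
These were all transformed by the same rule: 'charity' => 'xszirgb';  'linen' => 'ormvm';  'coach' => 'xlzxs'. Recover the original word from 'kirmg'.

Each pair mirrors across the alphabet (c↔x, h↔s, a↔z): positions sum to 25. Each letter is replaced by its mirror in the alphabet: a↔z, b↔y, c↔x, and so on (the Atbash cipher).
Undoing it on kirmg: k↔p, i↔r, r↔i, m↔n, g↔t.

print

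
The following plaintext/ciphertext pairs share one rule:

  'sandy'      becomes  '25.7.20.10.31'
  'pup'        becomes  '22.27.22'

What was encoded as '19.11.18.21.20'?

s is letter #19 and maps to 25: an offset of 6. The number is (letter's place in the alphabet, a=1) + 6.
Decoding 19.11.18.21.20: 19→(19−6)÷1=13=m, 11→(11−6)÷1=5=e, 18→(18−6)÷1=12=l, 21→(21−6)÷1=15=o, 20→(20−6)÷1=14=n.

melon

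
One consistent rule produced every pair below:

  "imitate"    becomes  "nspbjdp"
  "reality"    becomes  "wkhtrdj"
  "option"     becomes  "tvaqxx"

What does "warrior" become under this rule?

bgyzryc

Each letter shifts forward by (position + 5), i.e. 5, 6, 7, … — the shift grows by one for each successive letter.
For warrior: w+5=b, a+6=g, r+7=y, r+8=z, i+9=r, o+10=y, r+11=c.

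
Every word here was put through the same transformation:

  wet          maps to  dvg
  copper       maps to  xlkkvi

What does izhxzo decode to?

Each pair mirrors across the alphabet (w↔d, e↔v, t↔g): positions sum to 25. Each letter is replaced by its mirror in the alphabet: a↔z, b↔y, c↔x, and so on (the Atbash cipher).
Reversing it on izhxzo: i↔r, z↔a, h↔s, x↔c, z↔a, o↔l.

rascal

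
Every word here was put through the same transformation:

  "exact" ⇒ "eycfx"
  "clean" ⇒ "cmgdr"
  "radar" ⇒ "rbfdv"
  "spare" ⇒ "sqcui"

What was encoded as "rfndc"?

In exact: e→e is +0, x→y is +1, a→c is +2, c→f is +3 — the shift increases by 1 each position. Letter i (0-indexed) is shifted by i+0, so successive shifts are 0, 1, 2, ….
Decoding rfndc: r−0=r, f−1=e, n−2=l, d−3=a, c−4=y.

relay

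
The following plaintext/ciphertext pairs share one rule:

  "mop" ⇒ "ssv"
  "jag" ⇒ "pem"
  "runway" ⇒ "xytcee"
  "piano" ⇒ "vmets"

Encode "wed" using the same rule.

cij

The shift depends on letter class: consonant m→s is +6, but vowel o→s is +4. Two shifts are in play — +4 for a/e/i/o/u, +6 for every other letter.
Applying it to wed: w(cons)+6=c, e(vowel)+4=i, d(cons)+6=j.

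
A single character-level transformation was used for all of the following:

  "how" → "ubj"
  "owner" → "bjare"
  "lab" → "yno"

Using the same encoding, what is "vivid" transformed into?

ivivq

Compare letters: h→u is +13, o→b is +13, w→j is +13 — a constant shift. Every letter moves 13 places later in the alphabet, wrapping around z→a.
On vivid: v+13=i, i+13=v, v+13=i, i+13=v, d+13=q.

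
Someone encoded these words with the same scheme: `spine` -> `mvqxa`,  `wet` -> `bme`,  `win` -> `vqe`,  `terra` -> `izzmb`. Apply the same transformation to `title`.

Read the word backwards and shift each letter +8.
Applying it to title: reverse → eltit; then shift: e+8=m, l+8=t, t+8=b, i+8=q, t+8=b.

mtbqb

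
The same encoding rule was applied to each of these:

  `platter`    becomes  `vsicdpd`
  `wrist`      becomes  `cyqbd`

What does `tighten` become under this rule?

In platter: p→v is +6, l→s is +7, a→i is +8, t→c is +9 — the shift increases by 1 each position. The shift increases by 1 at each position, starting from +6: 6, 7, 8, ….
Applying it to tighten: t+6=z, i+7=p, g+8=o, h+9=q, t+10=d, e+11=p, n+12=z.

zpoqdpz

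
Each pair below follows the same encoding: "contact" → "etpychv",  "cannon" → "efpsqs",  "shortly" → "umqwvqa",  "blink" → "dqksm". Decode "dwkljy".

Shifts by position in contact: pos 0: c→e (+2), pos 1: o→t (+5), pos 2: n→p (+2), pos 3: t→y (+5) — repeating every 2. The shifts repeat in a cycle of length 2: positions 0,1,… shift by +2, +5, then the pattern repeats.
Reversing it on dwkljy: d−2=b, w−5=r, k−2=i, l−5=g, j−2=h, y−5=t.

bright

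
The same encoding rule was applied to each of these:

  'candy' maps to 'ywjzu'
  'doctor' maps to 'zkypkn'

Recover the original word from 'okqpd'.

south

Compare letters: c→y is +22, a→w is +22, n→j is +22 — a constant shift. This is a Caesar cipher with shift 22.
Reversing it on okqpd: o−22=s, k−22=o, q−22=u, p−22=t, d−22=h.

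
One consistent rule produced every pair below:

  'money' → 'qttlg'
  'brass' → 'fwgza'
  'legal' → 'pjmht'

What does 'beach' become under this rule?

fjgjp

In money: m→q is +4, o→t is +5, n→t is +6, e→l is +7 — the shift increases by 1 each position. The shift increases by 1 at each position, starting from +4: 4, 5, 6, ….
Applying it to beach: b+4=f, e+5=j, a+6=g, c+7=j, h+8=p.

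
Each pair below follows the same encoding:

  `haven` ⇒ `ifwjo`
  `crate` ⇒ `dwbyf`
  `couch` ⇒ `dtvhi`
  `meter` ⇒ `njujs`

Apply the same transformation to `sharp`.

It's a Vigenère-style cipher with numeric key [1,5]: position i shifts by key[i mod 2].
On sharp: s+1=t, h+5=m, a+1=b, r+5=w, p+1=q.

tmbwq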